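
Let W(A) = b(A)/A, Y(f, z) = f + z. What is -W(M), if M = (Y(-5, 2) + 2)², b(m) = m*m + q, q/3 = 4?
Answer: -13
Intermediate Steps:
q = 12 (q = 3*4 = 12)
b(m) = 12 + m² (b(m) = m*m + 12 = m² + 12 = 12 + m²)
M = 1 (M = ((-5 + 2) + 2)² = (-3 + 2)² = (-1)² = 1)
W(A) = (12 + A²)/A
-W(M) = -(1 + 12/1) = -(1 + 12*1) = -(1 + 12) = -1*13 = -13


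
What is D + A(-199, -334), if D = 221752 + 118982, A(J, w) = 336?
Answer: 341070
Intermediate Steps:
D = 340734
D + A(-199, -334) = 340734 + 336 = 341070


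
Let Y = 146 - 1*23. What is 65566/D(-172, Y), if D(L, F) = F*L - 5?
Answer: -65566/21161 ≈ -3.0984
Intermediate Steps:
Y = 123 (Y = 146 - 23 = 123)
D(L, F) = -5 + F*L
65566/D(-172, Y) = 65566/(-5 + 123*(-172)) = 65566/(-5 - 21156) = 65566/(-21161) = 65566*(-1/21161) = -65566/21161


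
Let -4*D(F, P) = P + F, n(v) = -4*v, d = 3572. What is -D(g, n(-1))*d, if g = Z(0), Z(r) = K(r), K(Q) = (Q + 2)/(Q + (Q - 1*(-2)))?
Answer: 4465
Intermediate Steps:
K(Q) = (2 + Q)/(2 + 2*Q) (K(Q) = (2 + Q)/(Q + (Q + 2)) = (2 + Q)/(Q + (2 + Q)) = (2 + Q)/(2 + 2*Q))
Z(r) = (2 + r)/(2*(1 + r))
g = 1 (g = (2 + 0)/(2*(1 + 0)) = (½)*2/1 = (½)*1*2 = 1)
D(F, P) = -F/4 - P/4 (D(F, P) = -(P + F)/4 = -(F + P)/4 = -F/4 - P/4)
-D(g, n(-1))*d = -(-¼*1 - (-1)*(-1))*3572 = -(-¼ - ¼*4)*3572 = -(-¼ - 1)*3572 = -(-5)*3572/4 = -1*(-4465) = 4465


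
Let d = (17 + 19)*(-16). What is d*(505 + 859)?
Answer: -785664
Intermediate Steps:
d = -576 (d = 36*(-16) = -576)
d*(505 + 859) = -576*(505 + 859) = -576*1364 = -785664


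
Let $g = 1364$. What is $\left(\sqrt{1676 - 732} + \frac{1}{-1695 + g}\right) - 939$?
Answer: $- \frac{310810}{331} + 4 \sqrt{59} \approx -908.28$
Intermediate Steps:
$\left(\sqrt{1676 - 732} + \frac{1}{-1695 + g}\right) - 939 = \left(\sqrt{1676 - 732} + \frac{1}{-1695 + 1364}\right) - 939 = \left(\sqrt{944} + \frac{1}{-331}\right) - 939 = \left(4 \sqrt{59} - \frac{1}{331}\right) - 939 = \left(- \frac{1}{331} + 4 \sqrt{59}\right) - 939 = - \frac{310810}{331} + 4 \sqrt{59}$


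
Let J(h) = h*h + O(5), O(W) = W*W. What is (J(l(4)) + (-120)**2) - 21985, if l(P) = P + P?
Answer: -7496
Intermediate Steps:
l(P) = 2*P
O(W) = W**2
J(h) = 25 + h**2 (J(h) = h*h + 5**2 = h**2 + 25 = 25 + h**2)
(J(l(4)) + (-120)**2) - 21985 = ((25 + (2*4)**2) + (-120)**2) - 21985 = ((25 + 8**2) + 14400) - 21985 = ((25 + 64) + 14400) - 21985 = (89 + 14400) - 21985 = 14489 - 21985 = -7496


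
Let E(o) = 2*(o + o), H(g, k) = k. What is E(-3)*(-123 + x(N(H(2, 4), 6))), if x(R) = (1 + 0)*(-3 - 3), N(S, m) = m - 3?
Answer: 1548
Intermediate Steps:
N(S, m) = -3 + m
E(o) = 4*o (E(o) = 2*(2*o) = 4*o)
x(R) = -6 (x(R) = 1*(-6) = -6)
E(-3)*(-123 + x(N(H(2, 4), 6))) = (4*(-3))*(-123 - 6) = -12*(-129) = 1548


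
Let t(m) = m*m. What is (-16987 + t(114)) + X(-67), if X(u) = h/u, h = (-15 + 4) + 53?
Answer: -267439/67 ≈ -3991.6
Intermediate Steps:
h = 42 (h = -11 + 53 = 42)
X(u) = 42/u
t(m) = m²
(-16987 + t(114)) + X(-67) = (-16987 + 114²) + 42/(-67) = (-16987 + 12996) + 42*(-1/67) = -3991 - 42/67 = -267439/67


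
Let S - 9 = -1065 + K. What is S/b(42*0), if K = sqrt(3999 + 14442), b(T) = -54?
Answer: 176/9 - sqrt(2049)/18 ≈ 17.041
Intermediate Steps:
K = 3*sqrt(2049) (K = sqrt(18441) = 3*sqrt(2049) ≈ 135.80)
S = -1056 + 3*sqrt(2049) (S = 9 + (-1065 + 3*sqrt(2049)) = -1056 + 3*sqrt(2049) ≈ -920.20)
S/b(42*0) = (-1056 + 3*sqrt(2049))/(-54) = (-1056 + 3*sqrt(2049))*(-1/54) = 176/9 - sqrt(2049)/18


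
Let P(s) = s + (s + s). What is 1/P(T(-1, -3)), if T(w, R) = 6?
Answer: 1/18 ≈ 0.055556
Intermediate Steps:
P(s) = 3*s (P(s) = s + 2*s = 3*s)
1/P(T(-1, -3)) = 1/(3*6) = 1/18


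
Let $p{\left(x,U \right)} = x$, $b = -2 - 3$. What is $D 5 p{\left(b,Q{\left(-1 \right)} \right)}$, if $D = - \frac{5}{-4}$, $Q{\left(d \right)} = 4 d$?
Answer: $- \frac{125}{4} \approx -31.25$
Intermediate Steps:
$b = -5$ ($b = -2 - 3 = -5$)
$D = \frac{5}{4}$ ($D = \left(-5\right) \left(- \frac{1}{4}\right) = \frac{5}{4} \approx 1.25$)
$D 5 p{\left(b,Q{\left(-1 \right)} \right)} = \frac{5}{4} \cdot 5 \left(-5\right) = \frac{25}{4} \left(-5\right) = - \frac{125}{4}$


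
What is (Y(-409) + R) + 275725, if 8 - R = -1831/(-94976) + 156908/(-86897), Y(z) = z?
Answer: 2272299362134729/8253129472 ≈ 2.7533e+5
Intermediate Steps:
R = 80768421577/8253129472 (R = 8 - (-1831/(-94976) + 156908/(-86897)) = 8 - (-1831*(-1/94976) + 156908*(-1/86897)) = 8 - (1831/94976 - 156908/86897) = 8 - 1*(-14743385801/8253129472) = 8 + 14743385801/8253129472 = 80768421577/8253129472 ≈ 9.7864)
(Y(-409) + R) + 275725 = (-409 + 80768421577/8253129472) + 275725 = -3294761532471/8253129472 + 275725 = 2272299362134729/8253129472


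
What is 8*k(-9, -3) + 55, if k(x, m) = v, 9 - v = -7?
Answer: 183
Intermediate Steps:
v = 16 (v = 9 - 1*(-7) = 9 + 7 = 16)
k(x, m) = 16
8*k(-9, -3) + 55 = 8*16 + 55 = 128 + 55 = 183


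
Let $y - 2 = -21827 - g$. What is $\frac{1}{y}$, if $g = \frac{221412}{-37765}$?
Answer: $- \frac{37765}{823999713} \approx -4.5831 \cdot 10^{-5}$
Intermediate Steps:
$g = - \frac{221412}{37765}$ ($g = 221412 \left(- \frac{1}{37765}\right) = - \frac{221412}{37765} \approx -5.8629$)
$y = - \frac{823999713}{37765}$ ($y = 2 - \frac{824075243}{37765} = - \frac{823999713}{37765} \approx -21819.0$)
$\frac{1}{y} = \frac{1}{- \frac{823999713}{37765}} = - \frac{37765}{823999713}$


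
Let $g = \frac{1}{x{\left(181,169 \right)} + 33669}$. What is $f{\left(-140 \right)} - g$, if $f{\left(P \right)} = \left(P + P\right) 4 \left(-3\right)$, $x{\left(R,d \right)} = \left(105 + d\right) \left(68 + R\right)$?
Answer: $\frac{342367199}{101895} \approx 3360.0$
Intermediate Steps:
$x{\left(R,d \right)} = \left(68 + R\right) \left(105 + d\right)$
$g = \frac{1}{101895}$ ($g = \frac{1}{\left(7140 + 68 \cdot 169 + 105 \cdot 181 + 181 \cdot 169\right) + 33669} = \frac{1}{\left(7140 + 11492 + 19005 + 30589\right) + 33669} = \frac{1}{68226 + 33669} = \frac{1}{101895} \approx 9.814 \cdot 10^{-6}$)
$f{\left(P \right)} = - 24 P$ ($f{\left(P \right)} = 2 P 4 \left(-3\right) = 8 P \left(-3\right) = - 24 P$)
$f{\left(-140 \right)} - g = \left(-24\right) \left(-140\right) - \frac{1}{101895} = 3360 - \frac{1}{101895} = \frac{342367199}{101895}$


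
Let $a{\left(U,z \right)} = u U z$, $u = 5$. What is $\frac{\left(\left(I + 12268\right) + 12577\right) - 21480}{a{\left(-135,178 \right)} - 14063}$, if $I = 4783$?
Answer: $- \frac{8148}{134213} \approx -0.060709$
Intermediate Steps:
$a{\left(U,z \right)} = 5 U z$
$\frac{\left(\left(I + 12268\right) + 12577\right) - 21480}{a{\left(-135,178 \right)} - 14063} = \frac{\left(\left(4783 + 12268\right) + 12577\right) - 21480}{5 \left(-135\right) 178 - 14063} = \frac{\left(17051 + 12577\right) - 21480}{-120150 - 14063} = \frac{29628 - 21480}{-134213} = 8148 \left(- \frac{1}{134213}\right) = - \frac{8148}{134213}$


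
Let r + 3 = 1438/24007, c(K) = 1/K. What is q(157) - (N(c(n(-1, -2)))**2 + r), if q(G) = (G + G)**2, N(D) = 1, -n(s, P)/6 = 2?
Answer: 2367040748/24007 ≈ 98598.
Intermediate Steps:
n(s, P) = -12 (n(s, P) = -6*2 = -12)
c(K) = 1/K
r = -70583/24007 (r = -3 + 1438/24007 = -70583/24007 ≈ -2.9401)
q(G) = 4*G**2 (q(G) = (2*G)**2 = 4*G**2)
q(157) - (N(c(n(-1, -2)))**2 + r) = 4*157**2 - (1**2 - 70583/24007) = 4*24649 - (1 - 70583/24007) = 98596 - 1*(-46576/24007) = 98596 + 46576/24007 = 2367040748/24007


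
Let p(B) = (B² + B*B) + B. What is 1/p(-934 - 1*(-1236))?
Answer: 1/182710 ≈ 5.4732e-6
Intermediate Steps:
p(B) = B + 2*B² (p(B) = (B² + B²) + B = 2*B² + B = B + 2*B²)
1/p(-934 - 1*(-1236)) = 1/((-934 - 1*(-1236))*(1 + 2*(-934 - 1*(-1236)))) = 1/((-934 + 1236)*(1 + 2*(-934 + 1236))) = 1/(302*(1 + 2*302)) = 1/(302*(1 + 604)) = 1/(302*605) = 1/182710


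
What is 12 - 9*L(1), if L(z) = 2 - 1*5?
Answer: 39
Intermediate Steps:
L(z) = -3 (L(z) = 2 - 5 = -3)
12 - 9*L(1) = 12 - 9*(-3) = 12 + 27 = 39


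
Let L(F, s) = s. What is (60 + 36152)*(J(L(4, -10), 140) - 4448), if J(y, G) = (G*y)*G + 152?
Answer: -7253118752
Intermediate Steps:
J(y, G) = 152 + y*G² (J(y, G) = y*G² + 152 = 152 + y*G²)
(60 + 36152)*(J(L(4, -10), 140) - 4448) = (60 + 36152)*((152 - 10*140²) - 4448) = 36212*((152 - 10*19600) - 4448) = 36212*((152 - 196000) - 4448) = 36212*(-195848 - 4448) = 36212*(-200296) = -7253118752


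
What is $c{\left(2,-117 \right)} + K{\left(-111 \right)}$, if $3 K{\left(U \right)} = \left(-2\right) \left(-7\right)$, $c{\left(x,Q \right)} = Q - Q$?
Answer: $\frac{14}{3} \approx 4.6667$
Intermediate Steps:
$c{\left(x,Q \right)} = 0$
$K{\left(U \right)} = \frac{14}{3}$ ($K{\left(U \right)} = \frac{\left(-2\right) \left(-7\right)}{3} = \frac{1}{3} \cdot 14 = \frac{14}{3}$)
$c{\left(2,-117 \right)} + K{\left(-111 \right)} = 0 + \frac{14}{3} = \frac{14}{3}$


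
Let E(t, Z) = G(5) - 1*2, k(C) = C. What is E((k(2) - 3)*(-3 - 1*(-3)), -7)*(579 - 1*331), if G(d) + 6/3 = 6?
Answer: 496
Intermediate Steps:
G(d) = 4 (G(d) = -2 + 6 = 4)
E(t, Z) = 2 (E(t, Z) = 4 - 1*2 = 4 - 2 = 2)
E((k(2) - 3)*(-3 - 1*(-3)), -7)*(579 - 1*331) = 2*(579 - 1*331) = 2*(579 - 331) = 2*248 = 496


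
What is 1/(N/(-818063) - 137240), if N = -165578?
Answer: -818063/112270800542 ≈ -7.2865e-6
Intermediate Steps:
1/(N/(-818063) - 137240) = 1/(-165578/(-818063) - 137240) = 1/(-165578*(-1/818063) - 137240) = 1/(165578/818063 - 137240) = 1/(-112270800542/818063) = -818063/112270800542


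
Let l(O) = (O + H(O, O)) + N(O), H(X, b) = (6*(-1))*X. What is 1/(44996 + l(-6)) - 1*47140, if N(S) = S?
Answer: -2122242799/45020 ≈ -47140.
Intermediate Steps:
H(X, b) = -6*X
l(O) = -4*O (l(O) = (O - 6*O) + O = -5*O + O = -4*O)
1/(44996 + l(-6)) - 1*47140 = 1/(44996 - 4*(-6)) - 1*47140 = 1/(44996 + 24) - 47140 = 1/45020 - 47140 = -2122242799/45020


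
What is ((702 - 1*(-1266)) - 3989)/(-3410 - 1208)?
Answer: 2021/4618 ≈ 0.43764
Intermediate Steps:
((702 - 1*(-1266)) - 3989)/(-3410 - 1208) = ((702 + 1266) - 3989)/(-4618) = (1968 - 3989)*(-1/4618) = -2021*(-1/4618) = 2021/4618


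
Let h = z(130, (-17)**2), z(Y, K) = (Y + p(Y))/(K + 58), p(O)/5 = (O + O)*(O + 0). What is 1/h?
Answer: 347/169130 ≈ 0.0020517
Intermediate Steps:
p(O) = 10*O**2 (p(O) = 5*((O + O)*(O + 0)) = 5*((2*O)*O) = 5*(2*O**2) = 10*O**2)
z(Y, K) = (Y + 10*Y**2)/(58 + K) (z(Y, K) = (Y + 10*Y**2)/(K + 58) = (Y + 10*Y**2)/(58 + K))
h = 169130/347 (h = 130*(1 + 10*130)/(58 + (-17)**2) = 130*(1 + 1300)/(58 + 289) = 130*1301/347 = 130*(1/347)*1301 = 169130/347 ≈ 487.41)
1/h = 1/(169130/347) = 347/169130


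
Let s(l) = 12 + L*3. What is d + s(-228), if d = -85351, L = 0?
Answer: -85339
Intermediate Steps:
s(l) = 12 (s(l) = 12 + 0*3 = 12 + 0 = 12)
d + s(-228) = -85351 + 12 = -85339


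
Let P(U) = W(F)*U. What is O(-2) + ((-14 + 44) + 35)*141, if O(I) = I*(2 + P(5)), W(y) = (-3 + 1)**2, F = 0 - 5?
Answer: 9121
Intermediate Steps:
F = -5
W(y) = 4 (W(y) = (-2)**2 = 4)
P(U) = 4*U
O(I) = 22*I (O(I) = I*(2 + 4*5) = I*(2 + 20) = I*22 = 22*I)
O(-2) + ((-14 + 44) + 35)*141 = 22*(-2) + ((-14 + 44) + 35)*141 = -44 + (30 + 35)*141 = -44 + 65*141 = -44 + 9165 = 9121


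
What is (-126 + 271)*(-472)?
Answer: -68440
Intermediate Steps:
(-126 + 271)*(-472) = 145*(-472) = -68440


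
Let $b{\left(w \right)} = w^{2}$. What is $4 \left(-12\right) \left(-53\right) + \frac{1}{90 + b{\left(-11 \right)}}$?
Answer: $\frac{536785}{211} \approx 2544.0$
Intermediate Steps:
$4 \left(-12\right) \left(-53\right) + \frac{1}{90 + b{\left(-11 \right)}} = 4 \left(-12\right) \left(-53\right) + \frac{1}{90 + \left(-11\right)^{2}} = \left(-48\right) \left(-53\right) + \frac{1}{90 + 121} = 2544 + \frac{1}{211} = \frac{536785}{211}$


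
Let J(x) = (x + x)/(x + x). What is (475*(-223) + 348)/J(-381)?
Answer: -105577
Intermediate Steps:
J(x) = 1 (J(x) = (2*x)/((2*x)) = (2*x)*(1/(2*x)) = 1)
(475*(-223) + 348)/J(-381) = (475*(-223) + 348)/1 = (-105925 + 348)*1 = -105577*1 = -105577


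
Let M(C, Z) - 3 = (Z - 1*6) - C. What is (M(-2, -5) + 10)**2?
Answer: 16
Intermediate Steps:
M(C, Z) = -3 + Z - C (M(C, Z) = 3 + ((Z - 1*6) - C) = 3 + ((Z - 6) - C) = 3 + ((-6 + Z) - C) = 3 + (-6 + Z - C) = -3 + Z - C)
(M(-2, -5) + 10)**2 = ((-3 - 5 - 1*(-2)) + 10)**2 = ((-3 - 5 + 2) + 10)**2 = (-6 + 10)**2 = 4**2 = 16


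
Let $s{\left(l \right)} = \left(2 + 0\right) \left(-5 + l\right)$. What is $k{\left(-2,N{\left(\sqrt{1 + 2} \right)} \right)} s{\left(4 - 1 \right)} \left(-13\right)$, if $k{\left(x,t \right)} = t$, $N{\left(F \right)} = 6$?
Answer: $312$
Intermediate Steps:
$s{\left(l \right)} = -10 + 2 l$ ($s{\left(l \right)} = 2 \left(-5 + l\right) = -10 + 2 l$)
$k{\left(-2,N{\left(\sqrt{1 + 2} \right)} \right)} s{\left(4 - 1 \right)} \left(-13\right) = 6 \left(-10 + 2 \left(4 - 1\right)\right) \left(-13\right) = 6 \left(-10 + 2 \cdot 3\right) \left(-13\right) = 6 \left(-10 + 6\right) \left(-13\right) = 6 \left(-4\right) \left(-13\right) = \left(-24\right) \left(-13\right) = 312$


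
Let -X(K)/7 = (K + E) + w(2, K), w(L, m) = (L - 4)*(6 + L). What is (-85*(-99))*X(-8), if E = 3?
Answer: 1237005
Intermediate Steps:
w(L, m) = (-4 + L)*(6 + L)
X(K) = 91 - 7*K (X(K) = -7*((K + 3) + (-24 + 2**2 + 2*2)) = -7*((3 + K) + (-24 + 4 + 4)) = -7*((3 + K) - 16) = -7*(-13 + K) = 91 - 7*K)
(-85*(-99))*X(-8) = (-85*(-99))*(91 - 7*(-8)) = 8415*(91 + 56) = 8415*147 = 1237005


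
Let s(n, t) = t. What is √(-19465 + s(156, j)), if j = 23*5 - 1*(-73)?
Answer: I*√19277 ≈ 138.84*I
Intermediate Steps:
j = 188 (j = 115 + 73 = 188)
√(-19465 + s(156, j)) = √(-19465 + 188) = √(-19277) = I*√19277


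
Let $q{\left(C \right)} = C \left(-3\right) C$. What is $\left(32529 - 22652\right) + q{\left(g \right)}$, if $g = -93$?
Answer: $-16070$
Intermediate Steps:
$q{\left(C \right)} = - 3 C^{2}$ ($q{\left(C \right)} = - 3 C C = - 3 C^{2}$)
$\left(32529 - 22652\right) + q{\left(g \right)} = \left(32529 - 22652\right) - 3 \left(-93\right)^{2} = 9877 - 25947 = -16070$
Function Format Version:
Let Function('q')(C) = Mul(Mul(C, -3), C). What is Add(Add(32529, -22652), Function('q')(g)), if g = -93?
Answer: -16070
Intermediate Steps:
Function('q')(C) = Mul(-3, Pow(C, 2)) (Function('q')(C) = Mul(Mul(-3, C), C) = Mul(-3, Pow(C, 2)))
Add(Add(32529, -22652), Function('q')(g)) = Add(Add(32529, -22652), Mul(-3, Pow(-93, 2))) = Add(9877, Mul(-3, 8649)) = Add(9877, -25947) = -16070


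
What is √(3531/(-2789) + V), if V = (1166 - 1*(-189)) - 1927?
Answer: I*√4459161971/2789 ≈ 23.943*I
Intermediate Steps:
V = -572 (V = (1166 + 189) - 1927 = 1355 - 1927 = -572)
√(3531/(-2789) + V) = √(3531/(-2789) - 572) = √(3531*(-1/2789) - 572) = √(-3531/2789 - 572) = √(-1598839/2789) = I*√4459161971/2789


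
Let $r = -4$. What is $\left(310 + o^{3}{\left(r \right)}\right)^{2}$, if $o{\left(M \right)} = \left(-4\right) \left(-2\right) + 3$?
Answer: $2692881$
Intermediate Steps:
$o{\left(M \right)} = 11$ ($o{\left(M \right)} = 8 + 3 = 11$)
$\left(310 + o^{3}{\left(r \right)}\right)^{2} = \left(310 + 11^{3}\right)^{2} = \left(310 + 1331\right)^{2} = 1641^{2} = 2692881$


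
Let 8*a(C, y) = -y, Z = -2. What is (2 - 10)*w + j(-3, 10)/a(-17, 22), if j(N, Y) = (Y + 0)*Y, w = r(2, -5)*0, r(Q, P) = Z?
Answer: -400/11 ≈ -36.364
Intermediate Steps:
r(Q, P) = -2
w = 0 (w = -2*0 = 0)
a(C, y) = -y/8 (a(C, y) = (-y)/8 = -y/8)
j(N, Y) = Y² (j(N, Y) = Y*Y = Y²)
(2 - 10)*w + j(-3, 10)/a(-17, 22) = (2 - 10)*0 + 10²/((-⅛*22)) = -8*0 + 100/(-11/4) = 0 + 100*(-4/11) = 0 - 400/11 = -400/11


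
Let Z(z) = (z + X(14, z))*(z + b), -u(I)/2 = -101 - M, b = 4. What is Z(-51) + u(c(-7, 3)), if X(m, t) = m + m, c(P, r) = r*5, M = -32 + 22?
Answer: 1263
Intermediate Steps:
M = -10
c(P, r) = 5*r
X(m, t) = 2*m
u(I) = 182 (u(I) = -2*(-101 - 1*(-10)) = -2*(-101 + 10) = -2*(-91) = 182)
Z(z) = (4 + z)*(28 + z) (Z(z) = (z + 2*14)*(z + 4) = (z + 28)*(4 + z) = (28 + z)*(4 + z) = (4 + z)*(28 + z))
Z(-51) + u(c(-7, 3)) = (112 + (-51)**2 + 32*(-51)) + 182 = (112 + 2601 - 1632) + 182 = 1081 + 182 = 1263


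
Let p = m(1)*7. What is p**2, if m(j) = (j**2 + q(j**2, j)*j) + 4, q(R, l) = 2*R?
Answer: 2401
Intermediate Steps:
m(j) = 4 + j**2 + 2*j**3 (m(j) = (j**2 + (2*j**2)*j) + 4 = (j**2 + 2*j**3) + 4 = 4 + j**2 + 2*j**3)
p = 49 (p = (4 + 1**2 + 2*1**3)*7 = (4 + 1 + 2*1)*7 = (4 + 1 + 2)*7 = 7*7 = 49)
p**2 = 49**2 = 2401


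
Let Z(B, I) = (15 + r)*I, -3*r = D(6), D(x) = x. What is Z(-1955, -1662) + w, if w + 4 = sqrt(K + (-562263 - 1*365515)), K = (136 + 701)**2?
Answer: -21610 + I*sqrt(227209) ≈ -21610.0 + 476.66*I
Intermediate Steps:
K = 700569 (K = 837**2 = 700569)
r = -2 (r = -1/3*6 = -2)
Z(B, I) = 13*I (Z(B, I) = (15 - 2)*I = 13*I)
w = -4 + I*sqrt(227209) (w = -4 + sqrt(700569 + (-562263 - 1*365515)) = -4 + sqrt(700569 + (-562263 - 365515)) = -4 + sqrt(700569 - 927778) = -4 + sqrt(-227209) = -4 + I*sqrt(227209) ≈ -4.0 + 476.66*I)
Z(-1955, -1662) + w = 13*(-1662) + (-4 + I*sqrt(227209)) = -21606 + (-4 + I*sqrt(227209)) = -21610 + I*sqrt(227209)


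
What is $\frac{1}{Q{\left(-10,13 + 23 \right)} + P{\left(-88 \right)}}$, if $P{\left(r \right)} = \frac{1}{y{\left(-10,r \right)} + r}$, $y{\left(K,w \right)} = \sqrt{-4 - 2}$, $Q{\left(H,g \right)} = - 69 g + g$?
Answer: $- \frac{18972088}{46443886849} + \frac{i \sqrt{6}}{46443886849} \approx -0.00040849 + 5.2741 \cdot 10^{-11} i$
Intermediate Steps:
$Q{\left(H,g \right)} = - 68 g$
$y{\left(K,w \right)} = i \sqrt{6}$ ($y{\left(K,w \right)} = \sqrt{-6} = i \sqrt{6}$)
$P{\left(r \right)} = \frac{1}{r + i \sqrt{6}}$ ($P{\left(r \right)} = \frac{1}{i \sqrt{6} + r} = \frac{1}{r + i \sqrt{6}}$)
$\frac{1}{Q{\left(-10,13 + 23 \right)} + P{\left(-88 \right)}} = \frac{1}{- 68 \left(13 + 23\right) + \frac{1}{-88 + i \sqrt{6}}} = \frac{1}{\left(-68\right) 36 + \frac{1}{-88 + i \sqrt{6}}} = \frac{1}{-2448 + \frac{1}{-88 + i \sqrt{6}}}$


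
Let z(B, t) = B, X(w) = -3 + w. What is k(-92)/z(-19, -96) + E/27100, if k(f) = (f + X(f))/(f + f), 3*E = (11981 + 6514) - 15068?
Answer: -805577/71056200 ≈ -0.011337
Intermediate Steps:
E = 3427/3 (E = ((11981 + 6514) - 15068)/3 = (18495 - 15068)/3 = (⅓)*3427 = 3427/3 ≈ 1142.3)
k(f) = (-3 + 2*f)/(2*f) (k(f) = (f + (-3 + f))/(f + f) = (-3 + 2*f)/((2*f)) = (-3 + 2*f)*(1/(2*f)) = (-3 + 2*f)/(2*f))
k(-92)/z(-19, -96) + E/27100 = ((-3/2 - 92)/(-92))/(-19) + (3427/3)/27100 = -1/92*(-187/2)*(-1/19) + (3427/3)*(1/27100) = (187/184)*(-1/19) + 3427/81300 = -187/3496 + 3427/81300 = -805577/71056200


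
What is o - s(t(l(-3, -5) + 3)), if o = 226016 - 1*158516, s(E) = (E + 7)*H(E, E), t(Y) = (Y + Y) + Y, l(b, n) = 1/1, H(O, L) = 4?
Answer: 67424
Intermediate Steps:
l(b, n) = 1
t(Y) = 3*Y (t(Y) = 2*Y + Y = 3*Y)
s(E) = 28 + 4*E (s(E) = (E + 7)*4 = (7 + E)*4 = 28 + 4*E)
o = 67500 (o = 226016 - 158516 = 67500)
o - s(t(l(-3, -5) + 3)) = 67500 - (28 + 4*(3*(1 + 3))) = 67500 - (28 + 4*(3*4)) = 67500 - (28 + 4*12) = 67500 - (28 + 48) = 67500 - 1*76 = 67500 - 76 = 67424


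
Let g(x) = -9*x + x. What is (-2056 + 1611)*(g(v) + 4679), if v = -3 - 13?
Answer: -2139115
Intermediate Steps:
v = -16
g(x) = -8*x
(-2056 + 1611)*(g(v) + 4679) = (-2056 + 1611)*(-8*(-16) + 4679) = -445*(128 + 4679) = -445*4807 = -2139115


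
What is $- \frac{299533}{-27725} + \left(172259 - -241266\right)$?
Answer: $\frac{11465280158}{27725} \approx 4.1354 \cdot 10^{5}$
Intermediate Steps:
$- \frac{299533}{-27725} + \left(172259 - -241266\right) = \left(-299533\right) \left(- \frac{1}{27725}\right) + \left(172259 + 241266\right) = \frac{299533}{27725} + 413525 = \frac{11465280158}{27725}$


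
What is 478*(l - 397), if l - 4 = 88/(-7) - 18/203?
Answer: -39362822/203 ≈ -1.9391e+5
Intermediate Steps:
l = -1758/203 (l = 4 + (88/(-7) - 18/203) = 4 + (88*(-1/7) - 18*1/203) = 4 + (-88/7 - 18/203) = 4 - 2570/203 = -1758/203 ≈ -8.6601)
478*(l - 397) = 478*(-1758/203 - 397) = 478*(-82349/203) = -39362822/203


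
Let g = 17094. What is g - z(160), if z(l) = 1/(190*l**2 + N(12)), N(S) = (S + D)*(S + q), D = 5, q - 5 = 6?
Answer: 83151899753/4864391 ≈ 17094.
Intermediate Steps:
q = 11 (q = 5 + 6 = 11)
N(S) = (5 + S)*(11 + S) (N(S) = (S + 5)*(S + 11) = (5 + S)*(11 + S))
z(l) = 1/(391 + 190*l**2) (z(l) = 1/(190*l**2 + (55 + 12**2 + 16*12)) = 1/(190*l**2 + (55 + 144 + 192)) = 1/(190*l**2 + 391) = 1/(391 + 190*l**2))
g - z(160) = 17094 - 1/(391 + 190*160**2) = 17094 - 1/(391 + 190*25600) = 17094 - 1/(391 + 4864000) = 17094 - 1/4864391 = 83151899753/4864391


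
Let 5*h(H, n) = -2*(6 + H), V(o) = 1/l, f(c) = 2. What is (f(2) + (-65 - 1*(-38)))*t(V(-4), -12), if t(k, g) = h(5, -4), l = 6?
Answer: 110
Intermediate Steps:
V(o) = ⅙ (V(o) = 1/6 = ⅙)
h(H, n) = -12/5 - 2*H/5 (h(H, n) = (-2*(6 + H))/5 = (-12 - 2*H)/5 = -12/5 - 2*H/5)
t(k, g) = -22/5 (t(k, g) = -12/5 - ⅖*5 = -12/5 - 2 = -22/5)
(f(2) + (-65 - 1*(-38)))*t(V(-4), -12) = (2 + (-65 - 1*(-38)))*(-22/5) = (2 + (-65 + 38))*(-22/5) = (2 - 27)*(-22/5) = -25*(-22/5) = 110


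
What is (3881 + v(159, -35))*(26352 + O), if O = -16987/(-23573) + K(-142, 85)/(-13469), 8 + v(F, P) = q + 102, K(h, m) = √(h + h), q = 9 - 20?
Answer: 2462487075412/23573 - 7928*I*√71/13469 ≈ 1.0446e+8 - 4.9597*I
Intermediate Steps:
q = -11
K(h, m) = √2*√h (K(h, m) = √(2*h) = √2*√h)
v(F, P) = 83 (v(F, P) = -8 + (-11 + 102) = -8 + 91 = 83)
O = 16987/23573 - 2*I*√71/13469 (O = -16987/(-23573) + (√2*√(-142))/(-13469) = -16987*(-1/23573) + (√2*(I*√142))*(-1/13469) = 16987/23573 + (2*I*√71)*(-1/13469) = 16987/23573 - 2*I*√71/13469 ≈ 0.72061 - 0.0012512*I)
(3881 + v(159, -35))*(26352 + O) = (3881 + 83)*(26352 + (16987/23573 - 2*I*√71/13469)) = 3964*(621212683/23573 - 2*I*√71/13469) = 2462487075412/23573 - 7928*I*√71/13469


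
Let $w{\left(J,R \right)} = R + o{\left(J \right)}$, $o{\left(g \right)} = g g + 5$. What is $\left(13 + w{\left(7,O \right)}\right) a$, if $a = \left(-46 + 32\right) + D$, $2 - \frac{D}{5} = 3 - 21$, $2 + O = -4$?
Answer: $5246$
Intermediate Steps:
$O = -6$ ($O = -2 - 4 = -6$)
$D = 100$ ($D = 10 - 5 \left(3 - 21\right) = 10 - -90 = 10 + 90 = 100$)
$o{\left(g \right)} = 5 + g^{2}$ ($o{\left(g \right)} = g^{2} + 5 = 5 + g^{2}$)
$w{\left(J,R \right)} = 5 + R + J^{2}$ ($w{\left(J,R \right)} = R + \left(5 + J^{2}\right) = 5 + R + J^{2}$)
$a = 86$ ($a = \left(-46 + 32\right) + 100 = -14 + 100 = 86$)
$\left(13 + w{\left(7,O \right)}\right) a = \left(13 + \left(5 - 6 + 7^{2}\right)\right) 86 = \left(13 + \left(5 - 6 + 49\right)\right) 86 = \left(13 + 48\right) 86 = 61 \cdot 86 = 5246$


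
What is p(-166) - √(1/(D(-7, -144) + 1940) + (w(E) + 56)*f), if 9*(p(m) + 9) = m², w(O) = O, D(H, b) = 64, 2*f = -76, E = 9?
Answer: 27475/9 - I*√2479889379/1002 ≈ 3052.8 - 49.699*I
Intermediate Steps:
f = -38 (f = (½)*(-76) = -38)
p(m) = -9 + m²/9
p(-166) - √(1/(D(-7, -144) + 1940) + (w(E) + 56)*f) = (-9 + (⅑)*(-166)²) - √(1/(64 + 1940) + (9 + 56)*(-38)) = (-9 + (⅑)*27556) - √(1/2004 + 65*(-38)) = (-9 + 27556/9) - √(1/2004 - 2470) = 27475/9 - √(-4949879/2004) = 27475/9 - I*√2479889379/1002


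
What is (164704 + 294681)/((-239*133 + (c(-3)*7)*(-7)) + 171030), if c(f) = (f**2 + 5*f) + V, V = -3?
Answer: 459385/139684 ≈ 3.2887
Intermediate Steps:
c(f) = -3 + f**2 + 5*f (c(f) = (f**2 + 5*f) - 3 = -3 + f**2 + 5*f)
(164704 + 294681)/((-239*133 + (c(-3)*7)*(-7)) + 171030) = (164704 + 294681)/((-239*133 + ((-3 + (-3)**2 + 5*(-3))*7)*(-7)) + 171030) = 459385/((-31787 + ((-3 + 9 - 15)*7)*(-7)) + 171030) = 459385/((-31787 - 9*7*(-7)) + 171030) = 459385/((-31787 - 63*(-7)) + 171030) = 459385/((-31787 + 441) + 171030) = 459385/(-31346 + 171030) = 459385/139684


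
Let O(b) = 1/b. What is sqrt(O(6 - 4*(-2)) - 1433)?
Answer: 3*I*sqrt(31206)/14 ≈ 37.854*I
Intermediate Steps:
sqrt(O(6 - 4*(-2)) - 1433) = sqrt(1/(6 - 4*(-2)) - 1433) = sqrt(1/(6 + 8) - 1433) = sqrt(1/14 - 1433) = sqrt(-20061/14) = 3*I*sqrt(31206)/14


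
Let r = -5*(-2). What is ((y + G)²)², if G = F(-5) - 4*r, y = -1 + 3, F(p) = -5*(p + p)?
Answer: 20736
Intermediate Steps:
F(p) = -10*p
r = 10
y = 2
G = 10 (G = -10*(-5) - 4*10 = 50 - 40 = 10)
((y + G)²)² = ((2 + 10)²)² = (12²)² = 144² = 20736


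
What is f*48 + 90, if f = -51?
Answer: -2358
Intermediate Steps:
f*48 + 90 = -51*48 + 90 = -2448 + 90 = -2358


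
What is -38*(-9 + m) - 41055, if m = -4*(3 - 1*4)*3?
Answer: -41169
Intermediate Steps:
m = 12 (m = -4*(3 - 4)*3 = -4*(-1)*3 = 4*3 = 12)
-38*(-9 + m) - 41055 = -38*(-9 + 12) - 41055 = -38*3 - 41055 = -114 - 41055 = -41169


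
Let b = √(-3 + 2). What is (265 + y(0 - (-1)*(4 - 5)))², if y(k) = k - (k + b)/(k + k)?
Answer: (527 + I)²/4 ≈ 69432.0 + 263.5*I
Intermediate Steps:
b = I (b = √(-1) = I ≈ 1.0*I)
y(k) = k - (I + k)/(2*k) (y(k) = k - (k + I)/(k + k) = k - (I + k)/(2*k))
(265 + y(0 - (-1)*(4 - 5)))² = (265 + (-½ + (0 - (-1)*(4 - 5)) - I/(2*(0 - (-1)*(4 - 5)))))² = (265 + (-½ + (0 - (-1)*(-1)) - I/(2*(0 - (-1)*(-1)))))² = (265 + (-½ + (0 - 1*1) - I/(2*(0 - 1*1))))² = (265 + (-½ + (0 - 1) - I/(2*(0 - 1))))² = (265 + (-½ - 1 - ½*I/(-1)))² = (265 + (-½ - 1 - ½*I*(-1)))² = (265 + (-½ - 1 + I/2))² = (265 + (-3/2 + I/2))² = (527/2 + I/2)²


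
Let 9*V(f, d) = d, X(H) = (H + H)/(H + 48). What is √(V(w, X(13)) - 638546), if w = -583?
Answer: 8*I*√334129147/183 ≈ 799.09*I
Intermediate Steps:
X(H) = 2*H/(48 + H) (X(H) = (2*H)/(48 + H) = 2*H/(48 + H))
V(f, d) = d/9
√(V(w, X(13)) - 638546) = √((2*13/(48 + 13))/9 - 638546) = √((2*13/61)/9 - 638546) = √((2*13*(1/61))/9 - 638546) = √((⅑)*(26/61) - 638546) = √(26/549 - 638546) = √(-350561728/549) = 8*I*√334129147/183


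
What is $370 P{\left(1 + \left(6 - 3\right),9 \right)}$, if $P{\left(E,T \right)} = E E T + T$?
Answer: $56610$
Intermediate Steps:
$P{\left(E,T \right)} = T + T E^{2}$ ($P{\left(E,T \right)} = E^{2} T + T = T E^{2} + T = T + T E^{2}$)
$370 P{\left(1 + \left(6 - 3\right),9 \right)} = 370 \cdot 9 \left(1 + \left(1 + \left(6 - 3\right)\right)^{2}\right) = 370 \cdot 9 \left(1 + \left(1 + 3\right)^{2}\right) = 370 \cdot 9 \left(1 + 4^{2}\right) = 370 \cdot 9 \left(1 + 16\right) = 370 \cdot 9 \cdot 17 = 370 \cdot 153 = 56610$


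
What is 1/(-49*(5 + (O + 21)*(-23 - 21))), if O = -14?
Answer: 1/14847 ≈ 6.7354e-5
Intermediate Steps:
1/(-49*(5 + (O + 21)*(-23 - 21))) = 1/(-49*(5 + (-14 + 21)*(-23 - 21))) = 1/(-49*(5 + 7*(-44))) = 1/(-49*(5 - 308)) = 1/(-49*(-303)) = 1/14847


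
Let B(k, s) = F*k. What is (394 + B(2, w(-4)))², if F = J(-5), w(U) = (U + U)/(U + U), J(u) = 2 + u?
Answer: 150544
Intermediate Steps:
w(U) = 1 (w(U) = (2*U)/((2*U)) = (2*U)*(1/(2*U)) = 1)
F = -3 (F = 2 - 5 = -3)
B(k, s) = -3*k
(394 + B(2, w(-4)))² = (394 - 3*2)² = (394 - 6)² = 388² = 150544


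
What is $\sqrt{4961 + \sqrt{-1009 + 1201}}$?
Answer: $\sqrt{4961 + 8 \sqrt{3}} \approx 70.533$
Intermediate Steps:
$\sqrt{4961 + \sqrt{-1009 + 1201}} = \sqrt{4961 + \sqrt{192}} = \sqrt{4961 + 8 \sqrt{3}}$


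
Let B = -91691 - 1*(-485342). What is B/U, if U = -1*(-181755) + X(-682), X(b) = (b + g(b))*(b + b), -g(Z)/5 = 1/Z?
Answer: 393651/1111993 ≈ 0.35400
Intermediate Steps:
g(Z) = -5/Z
X(b) = 2*b*(b - 5/b) (X(b) = (b - 5/b)*(b + b) = (b - 5/b)*(2*b) = 2*b*(b - 5/b))
B = 393651 (B = -91691 + 485342 = 393651)
U = 1111993 (U = -1*(-181755) + (-10 + 2*(-682)²) = 181755 + (-10 + 2*465124) = 181755 + (-10 + 930248) = 181755 + 930238 = 1111993)
B/U = 393651/1111993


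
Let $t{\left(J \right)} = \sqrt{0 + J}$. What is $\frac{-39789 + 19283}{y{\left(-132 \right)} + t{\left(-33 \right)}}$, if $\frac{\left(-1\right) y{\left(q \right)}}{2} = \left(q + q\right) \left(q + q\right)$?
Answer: $\frac{86617344}{588791809} + \frac{20506 i \sqrt{33}}{19430129697} \approx 0.14711 + 6.0626 \cdot 10^{-6} i$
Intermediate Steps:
$y{\left(q \right)} = - 8 q^{2}$ ($y{\left(q \right)} = - 2 \left(q + q\right) \left(q + q\right) = - 2 \cdot 2 q 2 q = - 2 \cdot 4 q^{2} = - 8 q^{2}$)
$t{\left(J \right)} = \sqrt{J}$
$\frac{-39789 + 19283}{y{\left(-132 \right)} + t{\left(-33 \right)}} = \frac{-39789 + 19283}{- 8 \left(-132\right)^{2} + \sqrt{-33}} = - \frac{20506}{\left(-8\right) 17424 + i \sqrt{33}} = - \frac{20506}{-139392 + i \sqrt{33}}$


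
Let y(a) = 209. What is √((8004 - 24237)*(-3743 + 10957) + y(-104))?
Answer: I*√117104653 ≈ 10821.0*I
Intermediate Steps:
√((8004 - 24237)*(-3743 + 10957) + y(-104)) = √((8004 - 24237)*(-3743 + 10957) + 209) = √(-16233*7214 + 209) = √(-117104862 + 209) = √(-117104653) = I*√117104653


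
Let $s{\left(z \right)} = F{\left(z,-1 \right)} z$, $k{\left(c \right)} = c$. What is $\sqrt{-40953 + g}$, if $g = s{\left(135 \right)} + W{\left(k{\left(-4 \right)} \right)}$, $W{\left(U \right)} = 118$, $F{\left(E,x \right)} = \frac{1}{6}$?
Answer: $\frac{5 i \sqrt{6530}}{2} \approx 202.02 i$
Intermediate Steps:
$F{\left(E,x \right)} = \frac{1}{6}$
$s{\left(z \right)} = \frac{z}{6}$
$g = \frac{281}{2}$ ($g = \frac{1}{6} \cdot 135 + 118 = \frac{45}{2} + 118 = \frac{281}{2} \approx 140.5$)
$\sqrt{-40953 + g} = \sqrt{-40953 + \frac{281}{2}} = \sqrt{- \frac{81625}{2}} = \frac{5 i \sqrt{6530}}{2}$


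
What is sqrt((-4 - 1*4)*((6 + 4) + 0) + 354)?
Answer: sqrt(274) ≈ 16.553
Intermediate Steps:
sqrt((-4 - 1*4)*((6 + 4) + 0) + 354) = sqrt((-4 - 4)*(10 + 0) + 354) = sqrt(-8*10 + 354) = sqrt(-80 + 354) = sqrt(274)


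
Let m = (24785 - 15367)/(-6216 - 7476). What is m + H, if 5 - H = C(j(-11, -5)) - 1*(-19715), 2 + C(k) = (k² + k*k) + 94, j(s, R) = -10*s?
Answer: -301242401/6846 ≈ -44003.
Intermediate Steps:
m = -4709/6846 (m = 9418/(-13692) = 9418*(-1/13692) = -4709/6846 ≈ -0.68785)
C(k) = 92 + 2*k² (C(k) = -2 + ((k² + k*k) + 94) = -2 + ((k² + k²) + 94) = -2 + (2*k² + 94) = -2 + (94 + 2*k²) = 92 + 2*k²)
H = -44002 (H = 5 - ((92 + 2*(-10*(-11))²) - 1*(-19715)) = 5 - ((92 + 2*110²) + 19715) = 5 - ((92 + 2*12100) + 19715) = 5 - ((92 + 24200) + 19715) = 5 - (24292 + 19715) = 5 - 1*44007 = 5 - 44007 = -44002)
m + H = -4709/6846 - 44002 = -301242401/6846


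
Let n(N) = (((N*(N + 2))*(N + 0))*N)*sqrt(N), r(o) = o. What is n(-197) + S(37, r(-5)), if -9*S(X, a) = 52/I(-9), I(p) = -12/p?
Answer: -13/3 + 1490847735*I*sqrt(197) ≈ -4.3333 + 2.0925e+10*I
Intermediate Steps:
S(X, a) = -13/3 (S(X, a) = -52/(9*((-12/(-9)))) = -52/(9*((-12*(-1/9)))) = -52/(9*4/3) = -52*3/(9*4) = -1/9*39 = -13/3)
n(N) = N**(7/2)*(2 + N) (n(N) = (((N*(2 + N))*N)*N)*sqrt(N) = ((N**2*(2 + N))*N)*sqrt(N) = (N**3*(2 + N))*sqrt(N) = N**(7/2)*(2 + N))
n(-197) + S(37, r(-5)) = (-197)**(7/2)*(2 - 197) - 13/3 = -7645373*I*sqrt(197)*(-195) - 13/3 = 1490847735*I*sqrt(197) - 13/3 = -13/3 + 1490847735*I*sqrt(197)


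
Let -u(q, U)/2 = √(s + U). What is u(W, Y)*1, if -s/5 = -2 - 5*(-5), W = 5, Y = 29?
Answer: -2*I*√86 ≈ -18.547*I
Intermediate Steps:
s = -115 (s = -5*(-2 - 5*(-5)) = -5*(-2 + 25) = -5*23 = -115)
u(q, U) = -2*√(-115 + U)
u(W, Y)*1 = -2*√(-115 + 29)*1 = -2*I*√86*1 = -2*I*√86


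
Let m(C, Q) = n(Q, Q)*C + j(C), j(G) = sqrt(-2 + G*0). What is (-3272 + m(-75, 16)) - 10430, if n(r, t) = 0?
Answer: -13702 + I*sqrt(2) ≈ -13702.0 + 1.4142*I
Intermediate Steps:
j(G) = I*sqrt(2) (j(G) = sqrt(-2 + 0) = sqrt(-2) = I*sqrt(2))
m(C, Q) = I*sqrt(2) (m(C, Q) = 0*C + I*sqrt(2) = 0 + I*sqrt(2) = I*sqrt(2))
(-3272 + m(-75, 16)) - 10430 = (-3272 + I*sqrt(2)) - 10430 = -13702 + I*sqrt(2)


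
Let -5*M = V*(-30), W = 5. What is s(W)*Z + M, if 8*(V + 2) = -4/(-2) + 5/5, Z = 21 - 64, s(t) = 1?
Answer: -211/4 ≈ -52.750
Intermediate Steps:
Z = -43
V = -13/8 (V = -2 + (-4/(-2) + 5/5)/8 = -2 + (-4*(-1/2) + 5*(1/5))/8 = -2 + (2 + 1)/8 = -2 + (1/8)*3 = -2 + 3/8 = -13/8 ≈ -1.6250)
M = -39/4 (M = -(-13)*(-30)/40 = -1/5*195/4 = -39/4 ≈ -9.7500)
s(W)*Z + M = 1*(-43) - 39/4 = -43 - 39/4 = -211/4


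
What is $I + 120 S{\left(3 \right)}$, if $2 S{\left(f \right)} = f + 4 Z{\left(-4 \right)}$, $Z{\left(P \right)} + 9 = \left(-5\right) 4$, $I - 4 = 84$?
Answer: $-6692$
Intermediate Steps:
$I = 88$ ($I = 4 + 84 = 88$)
$Z{\left(P \right)} = -29$ ($Z{\left(P \right)} = -9 - 20 = -29$)
$S{\left(f \right)} = -58 + \frac{f}{2}$ ($S{\left(f \right)} = \frac{f + 4 \left(-29\right)}{2} = \frac{f - 116}{2} = \frac{-116 + f}{2} = -58 + \frac{f}{2}$)
$I + 120 S{\left(3 \right)} = 88 + 120 \left(-58 + \frac{1}{2} \cdot 3\right) = 88 + 120 \left(-58 + \frac{3}{2}\right) = 88 + 120 \left(- \frac{113}{2}\right) = 88 - 6780 = -6692$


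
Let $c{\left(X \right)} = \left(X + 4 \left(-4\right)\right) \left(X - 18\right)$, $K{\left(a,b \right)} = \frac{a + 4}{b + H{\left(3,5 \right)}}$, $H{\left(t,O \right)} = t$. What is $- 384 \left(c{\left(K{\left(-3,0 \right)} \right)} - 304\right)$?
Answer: $\frac{31360}{3} \approx 10453.0$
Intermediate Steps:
$K{\left(a,b \right)} = \frac{4 + a}{3 + b}$ ($K{\left(a,b \right)} = \frac{a + 4}{b + 3} = \frac{4 + a}{3 + b}$)
$c{\left(X \right)} = \left(-18 + X\right) \left(-16 + X\right)$ ($c{\left(X \right)} = \left(X - 16\right) \left(-18 + X\right) = \left(-16 + X\right) \left(-18 + X\right) = \left(-18 + X\right) \left(-16 + X\right)$)
$- 384 \left(c{\left(K{\left(-3,0 \right)} \right)} - 304\right) = - 384 \left(\left(288 + \left(\frac{4 - 3}{3 + 0}\right)^{2} - 34 \frac{4 - 3}{3 + 0}\right) - 304\right) = - 384 \left(\left(288 + \left(\frac{1}{3} \cdot 1\right)^{2} - 34 \cdot \frac{1}{3} \cdot 1\right) - 304\right) = - 384 \left(\left(288 + \left(\frac{1}{3}\right)^{2} - \frac{34}{3}\right) - 304\right) = - 384 \left(\left(288 + \frac{1}{9} - \frac{34}{3}\right) - 304\right) = - 384 \left(\frac{2491}{9} - 304\right) = \left(-384\right) \left(- \frac{245}{9}\right) = \frac{31360}{3}$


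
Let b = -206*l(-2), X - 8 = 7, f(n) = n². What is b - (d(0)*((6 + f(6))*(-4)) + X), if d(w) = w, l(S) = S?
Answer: 397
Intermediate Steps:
X = 15 (X = 8 + 7 = 15)
b = 412 (b = -206*(-2) = 412)
b - (d(0)*((6 + f(6))*(-4)) + X) = 412 - (0*((6 + 6²)*(-4)) + 15) = 412 - (0*((6 + 36)*(-4)) + 15) = 412 - (0*(42*(-4)) + 15) = 412 - (0*(-168) + 15) = 412 - (0 + 15) = 412 - 1*15 = 412 - 15 = 397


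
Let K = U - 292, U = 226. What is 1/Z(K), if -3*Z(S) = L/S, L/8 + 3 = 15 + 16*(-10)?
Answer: -99/592 ≈ -0.16723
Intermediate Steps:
K = -66 (K = 226 - 292 = -66)
L = -1184 (L = -24 + 8*(15 + 16*(-10)) = -24 + 8*(15 - 160) = -24 + 8*(-145) = -24 - 1160 = -1184)
Z(S) = 1184/(3*S) (Z(S) = -(-1184)/(3*S) = 1184/(3*S))
1/Z(K) = 1/((1184/3)/(-66)) = 1/((1184/3)*(-1/66)) = 1/(-592/99) = -99/592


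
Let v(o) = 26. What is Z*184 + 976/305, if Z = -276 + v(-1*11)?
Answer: -229984/5 ≈ -45997.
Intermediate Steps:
Z = -250 (Z = -276 + 26 = -250)
Z*184 + 976/305 = -250*184 + 976/305 = -46000 + 976*(1/305) = -46000 + 16/5 = -229984/5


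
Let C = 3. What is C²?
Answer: 9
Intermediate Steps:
C² = 3² = 9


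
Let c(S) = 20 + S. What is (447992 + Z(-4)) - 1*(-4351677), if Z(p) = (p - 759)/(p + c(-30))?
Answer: 9599447/2 ≈ 4.7997e+6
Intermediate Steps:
Z(p) = (-759 + p)/(-10 + p) (Z(p) = (p - 759)/(p + (20 - 30)) = (-759 + p)/(p - 10) = (-759 + p)/(-10 + p))
(447992 + Z(-4)) - 1*(-4351677) = (447992 + (-759 - 4)/(-10 - 4)) - 1*(-4351677) = (447992 - 763/(-14)) + 4351677 = (447992 - 1/14*(-763)) + 4351677 = (447992 + 109/2) + 4351677 = 896093/2 + 4351677 = 9599447/2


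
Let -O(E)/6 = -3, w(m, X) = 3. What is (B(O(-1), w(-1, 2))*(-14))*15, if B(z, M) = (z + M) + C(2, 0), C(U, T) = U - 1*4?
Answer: -3990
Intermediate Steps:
C(U, T) = -4 + U (C(U, T) = U - 4 = -4 + U)
O(E) = 18 (O(E) = -6*(-3) = 18)
B(z, M) = -2 + M + z (B(z, M) = (z + M) + (-4 + 2) = (M + z) - 2 = -2 + M + z)
(B(O(-1), w(-1, 2))*(-14))*15 = ((-2 + 3 + 18)*(-14))*15 = (19*(-14))*15 = -266*15 = -3990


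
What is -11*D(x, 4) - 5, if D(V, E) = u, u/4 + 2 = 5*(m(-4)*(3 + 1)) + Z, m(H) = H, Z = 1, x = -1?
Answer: 3559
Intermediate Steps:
u = -324 (u = -8 + 4*(5*(-4*(3 + 1)) + 1) = -8 + 4*(5*(-4*4) + 1) = -8 + 4*(5*(-16) + 1) = -8 + 4*(-80 + 1) = -8 + 4*(-79) = -8 - 316 = -324)
D(V, E) = -324
-11*D(x, 4) - 5 = -11*(-324) - 5 = 3564 - 5 = 3559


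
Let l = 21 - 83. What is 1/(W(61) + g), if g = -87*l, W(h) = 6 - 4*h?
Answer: 1/5156 ≈ 0.00019395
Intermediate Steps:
l = -62
g = 5394 (g = -87*(-62) = 5394)
1/(W(61) + g) = 1/((6 - 4*61) + 5394) = 1/((6 - 244) + 5394) = 1/(-238 + 5394) = 1/5156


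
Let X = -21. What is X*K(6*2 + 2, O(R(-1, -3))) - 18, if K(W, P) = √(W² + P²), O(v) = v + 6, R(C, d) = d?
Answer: -18 - 21*√205 ≈ -318.67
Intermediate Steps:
O(v) = 6 + v
K(W, P) = √(P² + W²)
X*K(6*2 + 2, O(R(-1, -3))) - 18 = -21*√((6 - 3)² + (6*2 + 2)²) - 18 = -21*√(3² + (12 + 2)²) - 18 = -21*√(9 + 14²) - 18 = -21*√(9 + 196) - 18 = -21*√205 - 18 = -18 - 21*√205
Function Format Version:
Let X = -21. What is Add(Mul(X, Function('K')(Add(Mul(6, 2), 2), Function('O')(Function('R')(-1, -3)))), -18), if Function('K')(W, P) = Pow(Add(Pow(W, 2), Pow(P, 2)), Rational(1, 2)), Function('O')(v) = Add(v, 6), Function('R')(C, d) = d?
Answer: Add(-18, Mul(-21, Pow(205, Rational(1, 2)))) ≈ -318.67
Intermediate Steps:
Function('O')(v) = Add(6, v)
Function('K')(W, P) = Pow(Add(Pow(P, 2), Pow(W, 2)), Rational(1, 2))
Add(Mul(X, Function('K')(Add(Mul(6, 2), 2), Function('O')(Function('R')(-1, -3)))), -18) = Add(Mul(-21, Pow(Add(Pow(Add(6, -3), 2), Pow(Add(Mul(6, 2), 2), 2)), Rational(1, 2))), -18) = Add(Mul(-21, Pow(Add(Pow(3, 2), Pow(Add(12, 2), 2)), Rational(1, 2))), -18) = Add(Mul(-21, Pow(Add(9, Pow(14, 2)), Rational(1, 2))), -18) = Add(Mul(-21, Pow(Add(9, 196), Rational(1, 2))), -18) = Add(Mul(-21, Pow(205, Rational(1, 2))), -18) = Add(-18, Mul(-21, Pow(205, Rational(1, 2))))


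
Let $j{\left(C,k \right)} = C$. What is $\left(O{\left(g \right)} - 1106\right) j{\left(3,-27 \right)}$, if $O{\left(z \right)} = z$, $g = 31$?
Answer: $-3225$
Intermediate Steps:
$\left(O{\left(g \right)} - 1106\right) j{\left(3,-27 \right)} = \left(31 - 1106\right) 3 = \left(-1075\right) 3 = -3225$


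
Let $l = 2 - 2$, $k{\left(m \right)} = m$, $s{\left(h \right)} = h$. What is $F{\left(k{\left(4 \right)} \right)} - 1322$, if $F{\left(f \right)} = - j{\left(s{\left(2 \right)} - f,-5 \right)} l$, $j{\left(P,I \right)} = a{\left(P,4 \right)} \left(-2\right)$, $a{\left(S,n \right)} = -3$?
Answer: $-1322$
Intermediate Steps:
$j{\left(P,I \right)} = 6$ ($j{\left(P,I \right)} = \left(-3\right) \left(-2\right) = 6$)
$l = 0$ ($l = 2 - 2 = 0$)
$F{\left(f \right)} = 0$ ($F{\left(f \right)} = \left(-1\right) 6 \cdot 0 = \left(-6\right) 0 = 0$)
$F{\left(k{\left(4 \right)} \right)} - 1322 = 0 - 1322 = -1322$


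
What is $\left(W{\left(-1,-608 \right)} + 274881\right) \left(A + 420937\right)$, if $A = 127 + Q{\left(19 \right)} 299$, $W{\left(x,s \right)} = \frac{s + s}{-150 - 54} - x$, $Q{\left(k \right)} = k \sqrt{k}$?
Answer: $\frac{5903016640304}{51} + \frac{79643563766 \sqrt{19}}{51} \approx 1.2255 \cdot 10^{11}$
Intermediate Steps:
$Q{\left(k \right)} = k^{\frac{3}{2}}$
$W{\left(x,s \right)} = - x - \frac{s}{102}$ ($W{\left(x,s \right)} = \frac{2 s}{-204} - x = 2 s \left(- \frac{1}{204}\right) - x = - \frac{s}{102} - x = - x - \frac{s}{102}$)
$A = 127 + 5681 \sqrt{19}$ ($A = 127 + 19^{\frac{3}{2}} \cdot 299 = 127 + 19 \sqrt{19} \cdot 299 = 127 + 5681 \sqrt{19} \approx 24890.0$)
$\left(W{\left(-1,-608 \right)} + 274881\right) \left(A + 420937\right) = \left(\left(\left(-1\right) \left(-1\right) - - \frac{304}{51}\right) + 274881\right) \left(\left(127 + 5681 \sqrt{19}\right) + 420937\right) = \left(\left(1 + \frac{304}{51}\right) + 274881\right) \left(421064 + 5681 \sqrt{19}\right) = \left(\frac{355}{51} + 274881\right) \left(421064 + 5681 \sqrt{19}\right) = \frac{14019286 \left(421064 + 5681 \sqrt{19}\right)}{51} = \frac{5903016640304}{51} + \frac{79643563766 \sqrt{19}}{51}$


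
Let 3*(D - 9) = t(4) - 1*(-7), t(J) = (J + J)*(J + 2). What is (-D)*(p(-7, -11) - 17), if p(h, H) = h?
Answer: 656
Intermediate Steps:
t(J) = 2*J*(2 + J) (t(J) = (2*J)*(2 + J) = 2*J*(2 + J))
D = 82/3 (D = 9 + (2*4*(2 + 4) - 1*(-7))/3 = 9 + (2*4*6 + 7)/3 = 9 + (48 + 7)/3 = 9 + (⅓)*55 = 9 + 55/3 = 82/3 ≈ 27.333)
(-D)*(p(-7, -11) - 17) = (-1*82/3)*(-7 - 17) = -82/3*(-24) = 656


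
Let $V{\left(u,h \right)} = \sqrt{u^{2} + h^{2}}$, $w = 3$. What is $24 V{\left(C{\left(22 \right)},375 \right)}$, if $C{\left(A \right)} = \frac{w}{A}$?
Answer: $\frac{36 \sqrt{7562501}}{11} \approx 9000.0$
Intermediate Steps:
$C{\left(A \right)} = \frac{3}{A}$
$V{\left(u,h \right)} = \sqrt{h^{2} + u^{2}}$
$24 V{\left(C{\left(22 \right)},375 \right)} = 24 \sqrt{375^{2} + \left(\frac{3}{22}\right)^{2}} = 24 \sqrt{140625 + \left(3 \cdot \frac{1}{22}\right)^{2}} = 24 \sqrt{140625 + \left(\frac{3}{22}\right)^{2}} = 24 \sqrt{140625 + \frac{9}{484}} = 24 \sqrt{\frac{68062509}{484}} = 24 \frac{3 \sqrt{7562501}}{22} = \frac{36 \sqrt{7562501}}{11}$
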